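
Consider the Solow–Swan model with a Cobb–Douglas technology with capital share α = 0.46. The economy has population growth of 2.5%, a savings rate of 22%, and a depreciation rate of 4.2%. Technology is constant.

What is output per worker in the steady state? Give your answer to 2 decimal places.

In steady state, investment equals break-even investment: s·k^α = (n + δ)·k.
Rearranging, k^(1−α) = s / (n + δ).
k^0.54 = 0.22 / (0.025 + 0.042) = 0.22 / 0.067 = 3.2836
k* = 3.2836^(1/0.54) ≈ 9.0407
y* = (k*)^α = 9.0407^0.46 ≈ 2.7533

y* ≈ 2.75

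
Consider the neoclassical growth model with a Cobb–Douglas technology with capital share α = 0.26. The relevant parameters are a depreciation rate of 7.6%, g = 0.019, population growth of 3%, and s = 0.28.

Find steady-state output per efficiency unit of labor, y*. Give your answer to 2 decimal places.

Steady state requires s·f(k) = (n + g + δ)·k, i.e. s·k^α = (n + g + δ)·k.
Rearranging, k^(1−α) = s / (n + g + δ).
k^0.74 = 0.28 / (0.030 + 0.019 + 0.076) = 0.28 / 0.125 = 2.2400
k* = 2.2400^(1/0.74) ≈ 2.9738
y* = (k*)^α = 2.9738^0.26 ≈ 1.3276

y* ≈ 1.33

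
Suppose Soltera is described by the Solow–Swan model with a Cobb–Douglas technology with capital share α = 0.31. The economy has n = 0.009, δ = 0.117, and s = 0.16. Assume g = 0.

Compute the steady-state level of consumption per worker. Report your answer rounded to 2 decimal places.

Steady state requires s·f(k) = (n + δ)·k, i.e. s·k^α = (n + δ)·k.
Rearranging, k^(1−α) = s / (n + δ).
k^0.69 = 0.16 / (0.009 + 0.117) = 0.16 / 0.126 = 1.2698
k* = 1.2698^(1/0.69) ≈ 1.4136
y* = (k*)^α = 1.4136^0.31 ≈ 1.1133
c* = (1 − s)·y* = (1 − 0.16) × 1.1133 ≈ 0.9352

c* ≈ 0.94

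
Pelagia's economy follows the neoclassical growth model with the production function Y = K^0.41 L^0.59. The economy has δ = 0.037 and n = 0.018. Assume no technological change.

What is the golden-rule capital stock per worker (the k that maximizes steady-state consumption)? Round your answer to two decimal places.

The golden rule sets f'(k) = n + δ, i.e. α·k^(α−1) = n + δ.
So k^(1−α) = α / (n + δ) = 0.41 / 0.055 = 7.4545.
k_gold = 7.4545^(1/0.59) ≈ 30.1076

k_gold ≈ 30.11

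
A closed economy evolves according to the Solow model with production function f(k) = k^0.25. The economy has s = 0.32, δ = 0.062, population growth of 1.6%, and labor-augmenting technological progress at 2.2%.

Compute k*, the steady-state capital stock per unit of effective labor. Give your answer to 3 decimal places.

k* ≈ 4.716

Steady state requires s·f(k) = (n + g + δ)·k, i.e. s·k^α = (n + g + δ)·k.
Dividing both sides by k: k^(1−α) = s / (n + g + δ).
k^0.75 = 0.32 / (0.016 + 0.022 + 0.062) = 0.32 / 0.100 = 3.2000
k* = 3.2000^(1/0.75) ≈ 4.7156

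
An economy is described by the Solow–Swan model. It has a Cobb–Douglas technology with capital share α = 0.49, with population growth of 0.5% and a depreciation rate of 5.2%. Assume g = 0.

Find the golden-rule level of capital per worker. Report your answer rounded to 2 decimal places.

The golden rule sets f'(k) = n + δ, i.e. α·k^(α−1) = n + δ.
So k^(1−α) = α / (n + δ) = 0.49 / 0.057 = 8.5965.
k_gold = 8.5965^(1/0.51) ≈ 67.9209

k_gold ≈ 67.92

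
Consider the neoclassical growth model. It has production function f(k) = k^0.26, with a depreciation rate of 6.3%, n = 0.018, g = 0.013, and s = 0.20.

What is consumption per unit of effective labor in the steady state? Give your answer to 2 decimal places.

c* = 1.04

Steady state requires s·f(k) = (n + g + δ)·k, i.e. s·k^α = (n + g + δ)·k.
Rearranging, k^(1−α) = s / (n + g + δ).
k^0.74 = 0.20 / (0.018 + 0.013 + 0.063) = 0.20 / 0.094 = 2.1277
k* = 2.1277^(1/0.74) ≈ 2.7741
y* = (k*)^α = 2.7741^0.26 ≈ 1.3038
c* = (1 − s)·y* = (1 − 0.20) × 1.3038 ≈ 1.0430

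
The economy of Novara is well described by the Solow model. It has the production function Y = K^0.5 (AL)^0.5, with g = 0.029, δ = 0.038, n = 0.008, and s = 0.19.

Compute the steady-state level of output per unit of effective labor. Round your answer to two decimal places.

Steady state requires s·f(k) = (n + g + δ)·k, i.e. s·k^α = (n + g + δ)·k.
Rearranging, k^(1−α) = s / (n + g + δ).
k^0.5 = 0.19 / (0.008 + 0.029 + 0.038) = 0.19 / 0.075 = 2.5333
k* = 2.5333^(1/0.5) ≈ 6.4176
y* = (k*)^α = 6.4176^0.5 ≈ 2.5333

y* = 2.53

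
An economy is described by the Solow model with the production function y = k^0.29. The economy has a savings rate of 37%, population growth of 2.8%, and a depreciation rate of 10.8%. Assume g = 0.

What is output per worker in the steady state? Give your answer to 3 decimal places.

y* = 1.505

At the steady state, Δk = 0, so s·k^α = (n + δ)·k.
Rearranging, k^(1−α) = s / (n + δ).
k^0.71 = 0.37 / (0.028 + 0.108) = 0.37 / 0.136 = 2.7206
k* = 2.7206^(1/0.71) ≈ 4.0945
y* = (k*)^α = 4.0945^0.29 ≈ 1.5050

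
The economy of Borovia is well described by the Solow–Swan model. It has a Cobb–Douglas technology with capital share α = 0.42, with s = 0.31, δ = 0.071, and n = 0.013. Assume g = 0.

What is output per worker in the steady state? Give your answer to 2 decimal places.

y* ≈ 2.57

In steady state, investment equals break-even investment: s·k^α = (n + δ)·k.
Dividing both sides by k: k^(1−α) = s / (n + δ).
k^0.58 = 0.31 / (0.013 + 0.071) = 0.31 / 0.084 = 3.6905
k* = 3.6905^(1/0.58) ≈ 9.5002
y* = (k*)^α = 9.5002^0.42 ≈ 2.5742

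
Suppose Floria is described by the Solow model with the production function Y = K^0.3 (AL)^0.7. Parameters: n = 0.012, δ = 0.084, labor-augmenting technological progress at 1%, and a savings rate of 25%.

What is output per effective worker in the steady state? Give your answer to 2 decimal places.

y* ≈ 1.44

At the steady state, Δk = 0, so s·k^α = (n + g + δ)·k.
Rearranging, k^(1−α) = s / (n + g + δ).
k^0.7 = 0.25 / (0.012 + 0.010 + 0.084) = 0.25 / 0.106 = 2.3585
k* = 2.3585^(1/0.7) ≈ 3.4067
y* = (k*)^α = 3.4067^0.3 ≈ 1.4444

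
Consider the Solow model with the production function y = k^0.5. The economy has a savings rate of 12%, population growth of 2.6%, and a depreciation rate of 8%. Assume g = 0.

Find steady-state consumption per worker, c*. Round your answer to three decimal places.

c* = 0.996

In steady state, investment equals break-even investment: s·k^α = (n + δ)·k.
Rearranging, k^(1−α) = s / (n + δ).
k^0.5 = 0.12 / (0.026 + 0.080) = 0.12 / 0.106 = 1.1321
k* = 1.1321^(1/0.5) ≈ 1.2817
y* = (k*)^α = 1.2817^0.5 ≈ 1.1321
c* = (1 − s)·y* = (1 − 0.12) × 1.1321 ≈ 0.9962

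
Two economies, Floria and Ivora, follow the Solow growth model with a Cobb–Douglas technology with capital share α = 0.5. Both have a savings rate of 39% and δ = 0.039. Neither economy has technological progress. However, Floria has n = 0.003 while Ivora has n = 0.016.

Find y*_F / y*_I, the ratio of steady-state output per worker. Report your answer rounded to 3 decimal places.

Steady-state y* = [s/(n + δ)]^(α/(1−α)), so the ratio is [ (s_F/(n + δ)_F) / (s_I/(n + δ)_I) ]^1.
s_F/(n + δ)_F = 0.39/0.042 = 9.2857; s_I/(n + δ)_I = 0.39/0.055 = 7.0909.
Ratio = (9.2857/7.0909)^1 = 1.3095^1 ≈ 1.3095

y*_F / y*_I ≈ 1.310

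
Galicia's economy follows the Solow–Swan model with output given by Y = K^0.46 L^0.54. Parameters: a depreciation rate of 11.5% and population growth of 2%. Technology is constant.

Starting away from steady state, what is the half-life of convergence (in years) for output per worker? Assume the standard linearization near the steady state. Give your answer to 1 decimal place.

Near the steady state the convergence rate is λ = (1 − α)(n + δ).
λ = (1 − 0.46) × 0.135 = 0.54 × 0.135 = 0.0729
Half-life = ln 2 / λ = 0.6931 / 0.0729 ≈ 9.51 years

about 9.5 years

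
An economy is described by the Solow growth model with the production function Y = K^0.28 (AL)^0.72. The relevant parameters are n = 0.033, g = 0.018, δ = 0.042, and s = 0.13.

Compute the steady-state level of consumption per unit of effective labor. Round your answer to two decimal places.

c* = 0.99

In steady state, investment equals break-even investment: s·k^α = (n + g + δ)·k.
Rearranging, k^(1−α) = s / (n + g + δ).
k^0.72 = 0.13 / (0.033 + 0.018 + 0.042) = 0.13 / 0.093 = 1.3978
k* = 1.3978^(1/0.72) ≈ 1.5922
y* = (k*)^α = 1.5922^0.28 ≈ 1.1391
c* = (1 − s)·y* = (1 − 0.13) × 1.1391 ≈ 0.9910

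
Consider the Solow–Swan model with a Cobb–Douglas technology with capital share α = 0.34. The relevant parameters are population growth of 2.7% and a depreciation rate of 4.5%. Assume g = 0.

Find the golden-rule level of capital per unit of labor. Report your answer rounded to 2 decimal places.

k_gold ≈ 10.51

The golden rule sets f'(k) = n + δ, i.e. α·k^(α−1) = n + δ.
So k^(1−α) = α / (n + δ) = 0.34 / 0.072 = 4.7222.
k_gold = 4.7222^(1/0.66) ≈ 10.5058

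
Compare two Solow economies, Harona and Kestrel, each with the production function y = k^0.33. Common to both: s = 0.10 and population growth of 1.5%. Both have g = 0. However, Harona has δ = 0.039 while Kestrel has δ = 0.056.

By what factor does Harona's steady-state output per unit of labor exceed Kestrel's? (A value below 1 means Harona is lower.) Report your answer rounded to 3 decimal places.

Steady-state y* = [s/(n + δ)]^(α/(1−α)), so the ratio is [ (s_H/(n + δ)_H) / (s_K/(n + δ)_K) ]^0.4925.
s_H/(n + δ)_H = 0.10/0.054 = 1.8519; s_K/(n + δ)_K = 0.10/0.071 = 1.4085.
Ratio = (1.8519/1.4085)^0.4925 = 1.3148^0.4925 ≈ 1.1443

y*_H / y*_K ≈ 1.144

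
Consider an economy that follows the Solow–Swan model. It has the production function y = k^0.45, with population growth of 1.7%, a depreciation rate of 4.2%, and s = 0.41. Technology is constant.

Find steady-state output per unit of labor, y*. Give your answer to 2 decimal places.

y* = 4.88

Steady state requires s·f(k) = (n + δ)·k, i.e. s·k^α = (n + δ)·k.
Rearranging, k^(1−α) = s / (n + δ).
k^0.55 = 0.41 / (0.017 + 0.042) = 0.41 / 0.059 = 6.9492
k* = 6.9492^(1/0.55) ≈ 33.9462
y* = (k*)^α = 33.9462^0.45 ≈ 4.8849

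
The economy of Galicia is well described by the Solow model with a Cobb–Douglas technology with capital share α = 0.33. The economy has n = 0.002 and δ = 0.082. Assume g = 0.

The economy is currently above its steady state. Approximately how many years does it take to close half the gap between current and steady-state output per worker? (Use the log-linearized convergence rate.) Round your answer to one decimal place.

Near the steady state the convergence rate is λ = (1 − α)(n + δ).
λ = (1 − 0.33) × 0.084 = 0.67 × 0.084 = 0.05628
Half-life = ln 2 / λ = 0.6931 / 0.05628 ≈ 12.32 years

half-life ≈ 12.3 years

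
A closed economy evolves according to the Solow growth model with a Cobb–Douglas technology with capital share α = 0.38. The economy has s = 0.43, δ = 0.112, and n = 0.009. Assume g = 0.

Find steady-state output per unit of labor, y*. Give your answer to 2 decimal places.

In steady state, investment equals break-even investment: s·k^α = (n + δ)·k.
Dividing both sides by k: k^(1−α) = s / (n + δ).
k^0.62 = 0.43 / (0.009 + 0.112) = 0.43 / 0.121 = 3.5537
k* = 3.5537^(1/0.62) ≈ 7.7303
y* = (k*)^α = 7.7303^0.38 ≈ 2.1753

y* = 2.18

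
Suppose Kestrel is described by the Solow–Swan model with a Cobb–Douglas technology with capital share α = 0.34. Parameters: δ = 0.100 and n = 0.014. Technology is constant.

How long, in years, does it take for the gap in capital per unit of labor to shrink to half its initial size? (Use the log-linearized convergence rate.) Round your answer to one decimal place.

Near the steady state the convergence rate is λ = (1 − α)(n + δ).
λ = (1 − 0.34) × 0.114 = 0.66 × 0.114 = 0.07524
Half-life = ln 2 / λ = 0.6931 / 0.07524 ≈ 9.21 years

half-life ≈ 9.2 years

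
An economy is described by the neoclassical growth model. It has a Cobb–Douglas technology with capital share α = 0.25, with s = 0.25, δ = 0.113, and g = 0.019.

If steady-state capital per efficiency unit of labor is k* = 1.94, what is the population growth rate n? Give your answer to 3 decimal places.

n ≈ 0.020

Steady state requires s·f(k) = (n + g + δ)·k, i.e. s·k^α = (n + g + δ)·k.
So s / (n + g + δ) = (k*)^(1−α) = 1.94^0.75 = 1.6438.
Therefore n + g + δ = s / 1.6438 = 0.25 / 1.6438 = 0.1521, so n = 0.1521 − 0.132 = 0.0201.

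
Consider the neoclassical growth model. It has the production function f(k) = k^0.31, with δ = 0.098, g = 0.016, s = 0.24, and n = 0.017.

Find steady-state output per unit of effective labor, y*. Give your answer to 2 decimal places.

Steady state requires s·f(k) = (n + g + δ)·k, i.e. s·k^α = (n + g + δ)·k.
Dividing both sides by k: k^(1−α) = s / (n + g + δ).
k^0.69 = 0.24 / (0.017 + 0.016 + 0.098) = 0.24 / 0.131 = 1.8321
k* = 1.8321^(1/0.69) ≈ 2.4048
y* = (k*)^α = 2.4048^0.31 ≈ 1.3126

y* = 1.31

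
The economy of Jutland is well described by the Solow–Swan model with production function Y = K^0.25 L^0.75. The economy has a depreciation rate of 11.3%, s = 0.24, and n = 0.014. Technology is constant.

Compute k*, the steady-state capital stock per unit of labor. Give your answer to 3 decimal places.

At the steady state, Δk = 0, so s·k^α = (n + δ)·k.
Dividing both sides by k: k^(1−α) = s / (n + δ).
k^0.75 = 0.24 / (0.014 + 0.113) = 0.24 / 0.127 = 1.8898
k* = 1.8898^(1/0.75) ≈ 2.3364

k* ≈ 2.336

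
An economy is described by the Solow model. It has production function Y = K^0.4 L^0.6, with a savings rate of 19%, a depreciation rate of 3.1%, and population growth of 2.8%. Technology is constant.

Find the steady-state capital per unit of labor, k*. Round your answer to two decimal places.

Steady state requires s·f(k) = (n + δ)·k, i.e. s·k^α = (n + δ)·k.
Rearranging, k^(1−α) = s / (n + δ).
k^0.6 = 0.19 / (0.028 + 0.031) = 0.19 / 0.059 = 3.2203
k* = 3.2203^(1/0.6) ≈ 7.0225

k* ≈ 7.02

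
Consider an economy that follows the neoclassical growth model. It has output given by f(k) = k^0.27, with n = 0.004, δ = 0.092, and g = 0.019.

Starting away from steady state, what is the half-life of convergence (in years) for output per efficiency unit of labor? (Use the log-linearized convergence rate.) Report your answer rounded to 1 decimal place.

half-life ≈ 8.3 years

Near the steady state the convergence rate is λ = (1 − α)(n + g + δ).
λ = (1 − 0.27) × 0.115 = 0.73 × 0.115 = 0.08395
Half-life = ln 2 / λ = 0.6931 / 0.08395 ≈ 8.26 years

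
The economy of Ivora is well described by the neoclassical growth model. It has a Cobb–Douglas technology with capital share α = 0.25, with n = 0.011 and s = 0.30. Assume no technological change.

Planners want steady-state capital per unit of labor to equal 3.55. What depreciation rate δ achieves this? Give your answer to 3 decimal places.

δ ≈ 0.105

At the steady state, Δk = 0, so s·k^α = (n + δ)·k.
So s / (n + δ) = (k*)^(1−α) = 3.55^0.75 = 2.5863.
Therefore n + δ = s / 2.5863 = 0.30 / 2.5863 = 0.1160, so δ = 0.1160 − 0.011 = 0.1050.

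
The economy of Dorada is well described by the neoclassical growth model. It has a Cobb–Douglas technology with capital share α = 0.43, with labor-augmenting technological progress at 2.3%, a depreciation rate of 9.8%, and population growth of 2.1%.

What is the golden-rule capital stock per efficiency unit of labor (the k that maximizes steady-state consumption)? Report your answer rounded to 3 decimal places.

k_gold ≈ 6.985

The golden rule sets f'(k) = n + g + δ, i.e. α·k^(α−1) = n + g + δ.
So k^(1−α) = α / (n + g + δ) = 0.43 / 0.142 = 3.0282.
k_gold = 3.0282^(1/0.57) ≈ 6.9853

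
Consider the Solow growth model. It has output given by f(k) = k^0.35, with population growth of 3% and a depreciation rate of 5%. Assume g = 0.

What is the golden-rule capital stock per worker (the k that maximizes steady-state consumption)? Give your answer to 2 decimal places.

k_gold ≈ 9.69

The golden rule sets f'(k) = n + δ, i.e. α·k^(α−1) = n + δ.
So k^(1−α) = α / (n + δ) = 0.35 / 0.080 = 4.3750.
k_gold = 4.3750^(1/0.65) ≈ 9.6855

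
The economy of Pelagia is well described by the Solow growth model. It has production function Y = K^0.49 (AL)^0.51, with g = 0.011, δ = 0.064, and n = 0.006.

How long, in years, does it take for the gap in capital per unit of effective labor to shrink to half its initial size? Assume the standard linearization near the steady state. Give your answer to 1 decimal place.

about 16.8 years

Near the steady state the convergence rate is λ = (1 − α)(n + g + δ).
λ = (1 − 0.49) × 0.081 = 0.51 × 0.081 = 0.04131
Half-life = ln 2 / λ = 0.6931 / 0.04131 ≈ 16.78 years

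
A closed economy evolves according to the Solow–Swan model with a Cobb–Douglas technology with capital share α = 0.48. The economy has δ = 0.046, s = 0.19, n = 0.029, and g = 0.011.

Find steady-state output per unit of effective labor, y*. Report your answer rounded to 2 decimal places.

In steady state, investment equals break-even investment: s·k^α = (n + g + δ)·k.
Rearranging, k^(1−α) = s / (n + g + δ).
k^0.52 = 0.19 / (0.029 + 0.011 + 0.046) = 0.19 / 0.086 = 2.2093
k* = 2.2093^(1/0.52) ≈ 4.5923
y* = (k*)^α = 4.5923^0.48 ≈ 2.0786

y* = 2.08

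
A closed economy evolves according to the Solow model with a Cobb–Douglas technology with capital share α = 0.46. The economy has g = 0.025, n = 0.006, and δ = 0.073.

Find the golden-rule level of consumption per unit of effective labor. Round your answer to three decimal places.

c_gold ≈ 1.916

At the golden rule, f'(k) = n + g + δ, so α·k^(α−1) = n + g + δ and k_gold = (α/(n + g + δ))^(1/(1−α)).
k_gold = (0.46/0.104)^(1/0.54) = 4.4231^1.8519 ≈ 15.6972
c_gold = f(k_gold) − (n + g + δ)·k_gold = 3.5488 − 0.104×15.6972 ≈ 1.9163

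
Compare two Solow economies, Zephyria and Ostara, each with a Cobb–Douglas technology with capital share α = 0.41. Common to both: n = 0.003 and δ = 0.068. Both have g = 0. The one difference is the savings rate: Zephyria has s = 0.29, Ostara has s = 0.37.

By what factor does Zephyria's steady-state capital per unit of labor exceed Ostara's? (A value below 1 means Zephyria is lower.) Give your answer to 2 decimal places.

k*_Z / k*_O ≈ 0.66

Steady-state k* = [s/(n + δ)]^(1/(1−α)), so the ratio is [ (s_Z/(n + δ)_Z) / (s_O/(n + δ)_O) ]^1.6949.
s_Z/(n + δ)_Z = 0.29/0.071 = 4.0845; s_O/(n + δ)_O = 0.37/0.071 = 5.2113.
Ratio = (4.0845/5.2113)^1.6949 = 0.7838^1.6949 ≈ 0.6617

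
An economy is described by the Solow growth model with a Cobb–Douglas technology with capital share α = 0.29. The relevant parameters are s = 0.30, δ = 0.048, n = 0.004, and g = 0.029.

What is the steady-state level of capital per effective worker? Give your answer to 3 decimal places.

Steady state requires s·f(k) = (n + g + δ)·k, i.e. s·k^α = (n + g + δ)·k.
Dividing both sides by k: k^(1−α) = s / (n + g + δ).
k^0.71 = 0.30 / (0.004 + 0.029 + 0.048) = 0.30 / 0.081 = 3.7037
k* = 3.7037^(1/0.71) ≈ 6.3226

k* ≈ 6.323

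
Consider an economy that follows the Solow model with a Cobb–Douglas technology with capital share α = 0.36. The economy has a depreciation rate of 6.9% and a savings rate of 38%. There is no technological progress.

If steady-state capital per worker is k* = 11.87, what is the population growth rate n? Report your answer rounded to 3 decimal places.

Steady state requires s·f(k) = (n + δ)·k, i.e. s·k^α = (n + δ)·k.
So s / (n + δ) = (k*)^(1−α) = 11.87^0.64 = 4.8713.
Therefore n + δ = s / 4.8713 = 0.38 / 4.8713 = 0.0780, so n = 0.0780 − 0.069 = 0.0090.

n ≈ 0.009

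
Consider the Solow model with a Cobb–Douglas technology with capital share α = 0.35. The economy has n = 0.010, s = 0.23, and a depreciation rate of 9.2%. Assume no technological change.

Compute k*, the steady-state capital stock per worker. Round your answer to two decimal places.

At the steady state, Δk = 0, so s·k^α = (n + δ)·k.
Rearranging, k^(1−α) = s / (n + δ).
k^0.65 = 0.23 / (0.010 + 0.092) = 0.23 / 0.102 = 2.2549
k* = 2.2549^(1/0.65) ≈ 3.4936

k* ≈ 3.49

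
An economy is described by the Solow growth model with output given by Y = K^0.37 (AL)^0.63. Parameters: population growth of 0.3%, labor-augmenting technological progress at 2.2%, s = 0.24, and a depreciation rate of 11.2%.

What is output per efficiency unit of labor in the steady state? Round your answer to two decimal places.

Steady state requires s·f(k) = (n + g + δ)·k, i.e. s·k^α = (n + g + δ)·k.
Dividing both sides by k: k^(1−α) = s / (n + g + δ).
k^0.63 = 0.24 / (0.003 + 0.022 + 0.112) = 0.24 / 0.137 = 1.7518
k* = 1.7518^(1/0.63) ≈ 2.4349
y* = (k*)^α = 2.4349^0.37 ≈ 1.3899

y* ≈ 1.39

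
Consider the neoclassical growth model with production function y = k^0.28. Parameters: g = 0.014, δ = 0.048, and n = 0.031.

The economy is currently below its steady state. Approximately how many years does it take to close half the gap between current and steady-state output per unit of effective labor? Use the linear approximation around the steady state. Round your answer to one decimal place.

Near the steady state the convergence rate is λ = (1 − α)(n + g + δ).
λ = (1 − 0.28) × 0.093 = 0.72 × 0.093 = 0.06696
Half-life = ln 2 / λ = 0.6931 / 0.06696 ≈ 10.35 years

half-life ≈ 10.4 years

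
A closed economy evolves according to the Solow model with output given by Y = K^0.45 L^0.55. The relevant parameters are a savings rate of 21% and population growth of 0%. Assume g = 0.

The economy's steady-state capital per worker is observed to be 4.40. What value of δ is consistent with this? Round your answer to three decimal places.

Steady state requires s·f(k) = (n + δ)·k, i.e. s·k^α = (n + δ)·k.
So s / (n + δ) = (k*)^(1−α) = 4.40^0.55 = 2.2589.
Therefore n + δ = s / 2.2589 = 0.21 / 2.2589 = 0.0930, so δ = 0.0930 − 0.000 = 0.0930.

δ ≈ 0.093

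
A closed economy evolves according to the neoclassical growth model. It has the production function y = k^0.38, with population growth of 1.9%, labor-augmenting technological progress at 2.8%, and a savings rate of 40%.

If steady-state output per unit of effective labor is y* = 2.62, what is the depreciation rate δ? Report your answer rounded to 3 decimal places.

δ ≈ 0.036

In steady state, investment equals break-even investment: s·k^α = (n + g + δ)·k.
Since y* = [s/(n + g + δ)]^(α/(1−α)), we have s/(n + g + δ) = (y*)^((1−α)/α) = 2.62^1.6316 = 4.8139.
Therefore n + g + δ = s / 4.8139 = 0.40 / 4.8139 = 0.0831, so δ = 0.0831 − 0.047 = 0.0361.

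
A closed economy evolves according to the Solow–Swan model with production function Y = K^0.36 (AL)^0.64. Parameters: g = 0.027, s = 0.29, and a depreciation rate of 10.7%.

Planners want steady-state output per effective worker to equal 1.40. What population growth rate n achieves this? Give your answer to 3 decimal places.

n ≈ 0.025

At the steady state, Δk = 0, so s·k^α = (n + g + δ)·k.
Since y* = [s/(n + g + δ)]^(α/(1−α)), we have s/(n + g + δ) = (y*)^((1−α)/α) = 1.40^1.7778 = 1.8188.
Therefore n + g + δ = s / 1.8188 = 0.29 / 1.8188 = 0.1594, so n = 0.1594 − 0.134 = 0.0254.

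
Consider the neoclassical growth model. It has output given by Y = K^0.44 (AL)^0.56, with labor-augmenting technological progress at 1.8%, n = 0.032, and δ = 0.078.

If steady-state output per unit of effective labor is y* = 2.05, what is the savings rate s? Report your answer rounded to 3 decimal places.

s ≈ 0.319

Steady state requires s·f(k) = (n + g + δ)·k, i.e. s·k^α = (n + g + δ)·k.
Since y* = [s/(n + g + δ)]^(α/(1−α)), we have s/(n + g + δ) = (y*)^((1−α)/α) = 2.05^1.2727 = 2.4933.
Therefore s = 2.4933 × (n + g + δ) = 2.4933 × 0.128 = 0.3191.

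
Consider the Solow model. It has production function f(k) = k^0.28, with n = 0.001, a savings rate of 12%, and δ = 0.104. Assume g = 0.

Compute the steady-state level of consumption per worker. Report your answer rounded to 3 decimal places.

In steady state, investment equals break-even investment: s·k^α = (n + δ)·k.
Rearranging, k^(1−α) = s / (n + δ).
k^0.72 = 0.12 / (0.001 + 0.104) = 0.12 / 0.105 = 1.1429
k* = 1.1429^(1/0.72) ≈ 1.2038
y* = (k*)^α = 1.2038^0.28 ≈ 1.0533
c* = (1 − s)·y* = (1 − 0.12) × 1.0533 ≈ 0.9269

c* ≈ 0.927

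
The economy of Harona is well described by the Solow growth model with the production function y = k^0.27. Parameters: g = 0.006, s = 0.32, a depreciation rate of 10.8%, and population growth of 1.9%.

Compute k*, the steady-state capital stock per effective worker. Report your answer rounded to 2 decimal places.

k* ≈ 3.33

Steady state requires s·f(k) = (n + g + δ)·k, i.e. s·k^α = (n + g + δ)·k.
Dividing both sides by k: k^(1−α) = s / (n + g + δ).
k^0.73 = 0.32 / (0.019 + 0.006 + 0.108) = 0.32 / 0.133 = 2.4060
k* = 2.4060^(1/0.73) ≈ 3.3291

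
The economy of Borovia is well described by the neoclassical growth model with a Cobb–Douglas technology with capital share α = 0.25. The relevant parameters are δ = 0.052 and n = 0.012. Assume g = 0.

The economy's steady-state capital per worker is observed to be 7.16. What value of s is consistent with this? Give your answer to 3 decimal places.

s ≈ 0.280

In steady state, investment equals break-even investment: s·k^α = (n + δ)·k.
So s / (n + δ) = (k*)^(1−α) = 7.16^0.75 = 4.3771.
Therefore s = 4.3771 × (n + δ) = 4.3771 × 0.064 = 0.2801.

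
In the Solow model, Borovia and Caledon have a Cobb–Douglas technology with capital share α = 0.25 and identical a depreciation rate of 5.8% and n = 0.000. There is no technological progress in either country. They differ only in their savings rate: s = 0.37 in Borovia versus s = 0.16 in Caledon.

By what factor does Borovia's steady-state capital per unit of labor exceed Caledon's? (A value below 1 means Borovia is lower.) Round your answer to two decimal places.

k*_B / k*_C ≈ 3.06

Steady-state k* = [s/(n + δ)]^(1/(1−α)), so the ratio is [ (s_B/(n + δ)_B) / (s_C/(n + δ)_C) ]^1.3333.
s_B/(n + δ)_B = 0.37/0.058 = 6.3793; s_C/(n + δ)_C = 0.16/0.058 = 2.7586.
Ratio = (6.3793/2.7586)^1.3333 = 2.3125^1.3333 ≈ 3.0579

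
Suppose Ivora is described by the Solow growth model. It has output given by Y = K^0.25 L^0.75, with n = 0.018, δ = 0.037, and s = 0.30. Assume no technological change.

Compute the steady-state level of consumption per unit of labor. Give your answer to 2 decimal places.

In steady state, investment equals break-even investment: s·k^α = (n + δ)·k.
Rearranging, k^(1−α) = s / (n + δ).
k^0.75 = 0.30 / (0.018 + 0.037) = 0.30 / 0.055 = 5.4545
k* = 5.4545^(1/0.75) ≈ 9.6015
y* = (k*)^α = 9.6015^0.25 ≈ 1.7603
c* = (1 − s)·y* = (1 − 0.30) × 1.7603 ≈ 1.2322

c* = 1.23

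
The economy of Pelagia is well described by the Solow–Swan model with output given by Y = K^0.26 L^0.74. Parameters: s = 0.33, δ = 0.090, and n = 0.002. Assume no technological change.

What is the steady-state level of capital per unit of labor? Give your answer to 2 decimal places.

k* = 5.62

At the steady state, Δk = 0, so s·k^α = (n + δ)·k.
Dividing both sides by k: k^(1−α) = s / (n + δ).
k^0.74 = 0.33 / (0.002 + 0.090) = 0.33 / 0.092 = 3.5870
k* = 3.5870^(1/0.74) ≈ 5.6187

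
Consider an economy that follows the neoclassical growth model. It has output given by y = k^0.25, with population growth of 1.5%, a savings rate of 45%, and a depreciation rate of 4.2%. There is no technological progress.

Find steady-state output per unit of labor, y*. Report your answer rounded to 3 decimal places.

At the steady state, Δk = 0, so s·k^α = (n + δ)·k.
Rearranging, k^(1−α) = s / (n + δ).
k^0.75 = 0.45 / (0.015 + 0.042) = 0.45 / 0.057 = 7.8947
k* = 7.8947^(1/0.75) ≈ 15.7198
y* = (k*)^α = 15.7198^0.25 ≈ 1.9912

y* = 1.991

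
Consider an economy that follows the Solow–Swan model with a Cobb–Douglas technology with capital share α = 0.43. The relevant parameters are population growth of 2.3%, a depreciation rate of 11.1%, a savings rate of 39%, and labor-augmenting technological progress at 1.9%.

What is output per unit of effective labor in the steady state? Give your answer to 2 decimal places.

In steady state, investment equals break-even investment: s·k^α = (n + g + δ)·k.
Rearranging, k^(1−α) = s / (n + g + δ).
k^0.57 = 0.39 / (0.023 + 0.019 + 0.111) = 0.39 / 0.153 = 2.5490
k* = 2.5490^(1/0.57) ≈ 5.1633
y* = (k*)^α = 5.1633^0.43 ≈ 2.0256

y* ≈ 2.03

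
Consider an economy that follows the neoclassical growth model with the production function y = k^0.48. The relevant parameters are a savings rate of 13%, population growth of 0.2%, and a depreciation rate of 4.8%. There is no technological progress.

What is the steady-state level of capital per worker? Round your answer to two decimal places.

In steady state, investment equals break-even investment: s·k^α = (n + δ)·k.
Dividing both sides by k: k^(1−α) = s / (n + δ).
k^0.52 = 0.13 / (0.002 + 0.048) = 0.13 / 0.050 = 2.6000
k* = 2.6000^(1/0.52) ≈ 6.2810

k* = 6.28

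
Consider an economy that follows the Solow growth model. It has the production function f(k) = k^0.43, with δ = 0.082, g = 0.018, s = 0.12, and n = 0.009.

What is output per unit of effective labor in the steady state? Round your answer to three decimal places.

Steady state requires s·f(k) = (n + g + δ)·k, i.e. s·k^α = (n + g + δ)·k.
Dividing both sides by k: k^(1−α) = s / (n + g + δ).
k^0.57 = 0.12 / (0.009 + 0.018 + 0.082) = 0.12 / 0.109 = 1.1009
k* = 1.1009^(1/0.57) ≈ 1.1837
y* = (k*)^α = 1.1837^0.43 ≈ 1.0752

y* ≈ 1.075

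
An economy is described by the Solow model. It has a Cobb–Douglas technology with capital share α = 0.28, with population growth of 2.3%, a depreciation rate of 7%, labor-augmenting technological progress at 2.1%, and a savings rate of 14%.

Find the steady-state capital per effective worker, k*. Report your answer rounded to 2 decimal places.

k* ≈ 1.33

At the steady state, Δk = 0, so s·k^α = (n + g + δ)·k.
Dividing both sides by k: k^(1−α) = s / (n + g + δ).
k^0.72 = 0.14 / (0.023 + 0.021 + 0.070) = 0.14 / 0.114 = 1.2281
k* = 1.2281^(1/0.72) ≈ 1.3303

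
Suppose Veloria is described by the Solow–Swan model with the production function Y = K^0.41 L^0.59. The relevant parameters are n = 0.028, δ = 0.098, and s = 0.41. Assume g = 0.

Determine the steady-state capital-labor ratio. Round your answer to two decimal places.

k* = 7.39

At the steady state, Δk = 0, so s·k^α = (n + δ)·k.
Dividing both sides by k: k^(1−α) = s / (n + δ).
k^0.59 = 0.41 / (0.028 + 0.098) = 0.41 / 0.126 = 3.2540
k* = 3.2540^(1/0.59) ≈ 7.3876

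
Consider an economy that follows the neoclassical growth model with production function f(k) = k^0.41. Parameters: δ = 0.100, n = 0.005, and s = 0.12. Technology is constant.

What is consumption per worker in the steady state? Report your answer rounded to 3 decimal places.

At the steady state, Δk = 0, so s·k^α = (n + δ)·k.
Dividing both sides by k: k^(1−α) = s / (n + δ).
k^0.59 = 0.12 / (0.005 + 0.100) = 0.12 / 0.105 = 1.1429
k* = 1.1429^(1/0.59) ≈ 1.2541
y* = (k*)^α = 1.2541^0.41 ≈ 1.0973
c* = (1 − s)·y* = (1 − 0.12) × 1.0973 ≈ 0.9656

c* ≈ 0.966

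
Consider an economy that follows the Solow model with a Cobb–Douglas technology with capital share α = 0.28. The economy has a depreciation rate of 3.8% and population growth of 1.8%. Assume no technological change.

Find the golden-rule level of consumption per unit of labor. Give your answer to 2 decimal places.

At the golden rule, f'(k) = n + δ, so α·k^(α−1) = n + δ and k_gold = (α/(n + δ))^(1/(1−α)).
k_gold = (0.28/0.056)^(1/0.72) = 5.0000^1.3889 ≈ 9.3497
c_gold = f(k_gold) − (n + δ)·k_gold = 1.8699 − 0.056×9.3497 ≈ 1.3463

c_gold ≈ 1.35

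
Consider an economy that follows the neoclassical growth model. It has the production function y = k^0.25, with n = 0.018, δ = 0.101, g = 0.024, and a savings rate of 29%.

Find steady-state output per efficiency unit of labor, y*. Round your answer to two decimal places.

y* = 1.27

At the steady state, Δk = 0, so s·k^α = (n + g + δ)·k.
Rearranging, k^(1−α) = s / (n + g + δ).
k^0.75 = 0.29 / (0.018 + 0.024 + 0.101) = 0.29 / 0.143 = 2.0280
k* = 2.0280^(1/0.75) ≈ 2.5670
y* = (k*)^α = 2.5670^0.25 ≈ 1.2658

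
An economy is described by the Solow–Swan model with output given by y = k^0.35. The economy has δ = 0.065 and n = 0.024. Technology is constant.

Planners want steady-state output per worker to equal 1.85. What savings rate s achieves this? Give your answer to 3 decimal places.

s ≈ 0.279

At the steady state, Δk = 0, so s·k^α = (n + δ)·k.
Since y* = [s/(n + δ)]^(α/(1−α)), we have s/(n + δ) = (y*)^((1−α)/α) = 1.85^1.8571 = 3.1345.
Therefore s = 3.1345 × (n + δ) = 3.1345 × 0.089 = 0.2790.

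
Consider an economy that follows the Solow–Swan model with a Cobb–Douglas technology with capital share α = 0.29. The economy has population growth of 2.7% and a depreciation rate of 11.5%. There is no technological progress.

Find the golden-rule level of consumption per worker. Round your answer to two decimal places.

c_gold ≈ 0.95

At the golden rule, f'(k) = n + δ, so α·k^(α−1) = n + δ and k_gold = (α/(n + δ))^(1/(1−α)).
k_gold = (0.29/0.142)^(1/0.71) = 2.0423^1.4085 ≈ 2.7340
c_gold = f(k_gold) − (n + δ)·k_gold = 1.3387 − 0.142×2.7340 ≈ 0.9505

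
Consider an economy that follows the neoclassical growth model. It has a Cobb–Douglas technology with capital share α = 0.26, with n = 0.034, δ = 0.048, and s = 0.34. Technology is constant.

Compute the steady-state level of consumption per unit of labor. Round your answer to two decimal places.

At the steady state, Δk = 0, so s·k^α = (n + δ)·k.
Dividing both sides by k: k^(1−α) = s / (n + δ).
k^0.74 = 0.34 / (0.034 + 0.048) = 0.34 / 0.082 = 4.1463
k* = 4.1463^(1/0.74) ≈ 6.8340
y* = (k*)^α = 6.8340^0.26 ≈ 1.6482
c* = (1 − s)·y* = (1 − 0.34) × 1.6482 ≈ 1.0878

c* ≈ 1.09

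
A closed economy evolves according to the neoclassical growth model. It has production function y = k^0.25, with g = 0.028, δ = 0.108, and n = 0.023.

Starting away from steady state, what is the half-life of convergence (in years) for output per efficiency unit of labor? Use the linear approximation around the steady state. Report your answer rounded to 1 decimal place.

Near the steady state the convergence rate is λ = (1 − α)(n + g + δ).
λ = (1 − 0.25) × 0.159 = 0.75 × 0.159 = 0.11925
Half-life = ln 2 / λ = 0.6931 / 0.11925 ≈ 5.81 years

half-life ≈ 5.8 years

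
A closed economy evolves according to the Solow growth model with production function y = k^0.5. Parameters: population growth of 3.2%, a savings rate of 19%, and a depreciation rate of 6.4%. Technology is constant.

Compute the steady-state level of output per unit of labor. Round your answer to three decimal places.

y* = 1.979

In steady state, investment equals break-even investment: s·k^α = (n + δ)·k.
Rearranging, k^(1−α) = s / (n + δ).
k^0.5 = 0.19 / (0.032 + 0.064) = 0.19 / 0.096 = 1.9792
k* = 1.9792^(1/0.5) ≈ 3.9172
y* = (k*)^α = 3.9172^0.5 ≈ 1.9792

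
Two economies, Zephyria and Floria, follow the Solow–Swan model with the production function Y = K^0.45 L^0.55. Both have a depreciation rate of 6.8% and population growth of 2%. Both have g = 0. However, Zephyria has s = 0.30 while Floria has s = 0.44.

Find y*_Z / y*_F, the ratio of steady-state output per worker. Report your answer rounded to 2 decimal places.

y*_Z / y*_F ≈ 0.73

Steady-state y* = [s/(n + δ)]^(α/(1−α)), so the ratio is [ (s_Z/(n + δ)_Z) / (s_F/(n + δ)_F) ]^0.8182.
s_Z/(n + δ)_Z = 0.30/0.088 = 3.4091; s_F/(n + δ)_F = 0.44/0.088 = 5.0000.
Ratio = (3.4091/5.0000)^0.8182 = 0.6818^0.8182 ≈ 0.7310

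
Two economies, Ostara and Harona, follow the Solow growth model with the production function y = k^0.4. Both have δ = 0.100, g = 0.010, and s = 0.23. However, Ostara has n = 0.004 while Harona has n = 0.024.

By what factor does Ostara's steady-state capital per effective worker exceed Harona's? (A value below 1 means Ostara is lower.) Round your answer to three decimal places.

ratio ≈ 1.309

Steady-state k* = [s/(n + g + δ)]^(1/(1−α)), so the ratio is [ (s_O/(n + g + δ)_O) / (s_H/(n + g + δ)_H) ]^1.6667.
s_O/(n + g + δ)_O = 0.23/0.114 = 2.0175; s_H/(n + g + δ)_H = 0.23/0.134 = 1.7164.
Ratio = (2.0175/1.7164)^1.6667 = 1.1754^1.6667 ≈ 1.3091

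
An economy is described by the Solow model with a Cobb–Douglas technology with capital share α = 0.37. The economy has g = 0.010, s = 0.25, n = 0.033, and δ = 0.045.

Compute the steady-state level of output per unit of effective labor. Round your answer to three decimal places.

In steady state, investment equals break-even investment: s·k^α = (n + g + δ)·k.
Dividing both sides by k: k^(1−α) = s / (n + g + δ).
k^0.63 = 0.25 / (0.033 + 0.010 + 0.045) = 0.25 / 0.088 = 2.8409
k* = 2.8409^(1/0.63) ≈ 5.2453
y* = (k*)^α = 5.2453^0.37 ≈ 1.8464

y* = 1.846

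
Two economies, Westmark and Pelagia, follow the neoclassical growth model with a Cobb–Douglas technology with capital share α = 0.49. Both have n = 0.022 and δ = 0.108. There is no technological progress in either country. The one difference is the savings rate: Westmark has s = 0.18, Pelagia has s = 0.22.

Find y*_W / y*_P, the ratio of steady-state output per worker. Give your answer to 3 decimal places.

Steady-state y* = [s/(n + δ)]^(α/(1−α)), so the ratio is [ (s_W/(n + δ)_W) / (s_P/(n + δ)_P) ]^0.9608.
s_W/(n + δ)_W = 0.18/0.130 = 1.3846; s_P/(n + δ)_P = 0.22/0.130 = 1.6923.
Ratio = (1.3846/1.6923)^0.9608 = 0.8182^0.9608 ≈ 0.8247

y*_W / y*_P ≈ 0.825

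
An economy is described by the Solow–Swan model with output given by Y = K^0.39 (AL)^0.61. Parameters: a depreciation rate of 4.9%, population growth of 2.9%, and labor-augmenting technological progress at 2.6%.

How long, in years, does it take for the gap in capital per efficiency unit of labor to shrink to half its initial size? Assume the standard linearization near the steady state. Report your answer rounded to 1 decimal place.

t_½ ≈ 10.9 years

Near the steady state the convergence rate is λ = (1 − α)(n + g + δ).
λ = (1 − 0.39) × 0.104 = 0.61 × 0.104 = 0.06344
Half-life = ln 2 / λ = 0.6931 / 0.06344 ≈ 10.93 years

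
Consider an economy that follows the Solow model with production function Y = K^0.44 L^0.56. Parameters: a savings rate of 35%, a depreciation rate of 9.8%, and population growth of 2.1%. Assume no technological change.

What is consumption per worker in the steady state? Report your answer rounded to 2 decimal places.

c* = 1.52

In steady state, investment equals break-even investment: s·k^α = (n + δ)·k.
Rearranging, k^(1−α) = s / (n + δ).
k^0.56 = 0.35 / (0.021 + 0.098) = 0.35 / 0.119 = 2.9412
k* = 2.9412^(1/0.56) ≈ 6.8652
y* = (k*)^α = 6.8652^0.44 ≈ 2.3341
c* = (1 − s)·y* = (1 − 0.35) × 2.3341 ≈ 1.5172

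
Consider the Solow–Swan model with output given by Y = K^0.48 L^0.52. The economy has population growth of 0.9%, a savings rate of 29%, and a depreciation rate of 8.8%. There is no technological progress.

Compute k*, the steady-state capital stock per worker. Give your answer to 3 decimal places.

Steady state requires s·f(k) = (n + δ)·k, i.e. s·k^α = (n + δ)·k.
Dividing both sides by k: k^(1−α) = s / (n + δ).
k^0.52 = 0.29 / (0.009 + 0.088) = 0.29 / 0.097 = 2.9897
k* = 2.9897^(1/0.52) ≈ 8.2162

k* = 8.216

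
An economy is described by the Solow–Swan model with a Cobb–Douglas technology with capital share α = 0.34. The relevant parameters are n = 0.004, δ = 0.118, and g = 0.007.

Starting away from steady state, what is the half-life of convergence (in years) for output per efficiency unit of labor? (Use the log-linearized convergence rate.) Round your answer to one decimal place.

half-life ≈ 8.1 years

Near the steady state the convergence rate is λ = (1 − α)(n + g + δ).
λ = (1 − 0.34) × 0.129 = 0.66 × 0.129 = 0.08514
Half-life = ln 2 / λ = 0.6931 / 0.08514 ≈ 8.14 years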